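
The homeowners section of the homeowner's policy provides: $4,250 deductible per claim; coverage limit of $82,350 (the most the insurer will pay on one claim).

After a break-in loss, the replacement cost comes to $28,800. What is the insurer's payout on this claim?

Subtract the deductible: $28,800 − $4,250 = $24,550.
$24,550 ≤ $82,350, so the limit doesn't bind; insurer pays $24,550.

$24,550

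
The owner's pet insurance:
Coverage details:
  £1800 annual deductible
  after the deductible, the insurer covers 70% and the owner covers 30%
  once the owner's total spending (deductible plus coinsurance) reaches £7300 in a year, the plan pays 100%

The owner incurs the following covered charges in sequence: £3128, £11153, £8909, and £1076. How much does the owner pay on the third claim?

Claim 1 — £3128: £1800 to deductible, leaving £1328; coinsurance £1328 × 30% = £398.40. Owner owes £2198.40 (running OOP £2198.40).
Claim 2 — £11153: deductible met; 30% of £11153 = £3345.90. Cost to owner: £3345.90. OOP to date £5544.30.
Claim 3 — £8909: 30% coinsurance on £8909 = £2672.70. OOP would hit £8217 > £7300, so the cap limits the owner to £7300 − £5544.30 = £1755.70.

£1755.70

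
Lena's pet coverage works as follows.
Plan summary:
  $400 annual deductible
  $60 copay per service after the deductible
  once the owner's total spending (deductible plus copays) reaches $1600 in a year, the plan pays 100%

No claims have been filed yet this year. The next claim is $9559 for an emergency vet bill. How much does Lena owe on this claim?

Nothing has been paid toward the $400 deductible, so the first $400 of this charge is applied there.
The remaining $9159 (= $9559 − $400) moves to the copay.
Copay on this service: $60.
So the owner owes $400 + $60 = $460 before any cap.
Total out-of-pocket so far would be $0 + $460 = $460, below the $1600 cap — no reduction.

$460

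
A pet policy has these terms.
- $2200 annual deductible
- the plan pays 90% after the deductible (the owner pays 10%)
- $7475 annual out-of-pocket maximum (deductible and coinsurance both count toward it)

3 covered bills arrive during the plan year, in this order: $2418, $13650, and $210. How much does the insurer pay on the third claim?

#1 ($2418): deductible takes $2200, $218 remains; 10% of $218 = $21.80. Owner owes $2221.80 (running OOP $2221.80). Insurer: $2418 − $2221.80 = $196.20.
#2 ($13650): deductible already satisfied, so owner's share is 10% × $13650 = $1365. Owner owes $1365 (running OOP $3586.80). Plan pays $13650 − $1365 = $12285.
#3 ($210): deductible met; 10% of $210 = $21. Owner pays $21; OOP now $3607.80. Insurer: $210 − $21 = $189.

$189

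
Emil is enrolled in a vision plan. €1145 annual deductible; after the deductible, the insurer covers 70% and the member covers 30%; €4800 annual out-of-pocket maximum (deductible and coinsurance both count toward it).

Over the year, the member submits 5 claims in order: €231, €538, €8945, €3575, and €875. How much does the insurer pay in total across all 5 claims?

Claim 1 (€231): all of it applies to the deductible. Cost to member: €231. OOP to date €231. Insurer: €231 − €231 = €0.
Claim 2 (€538): all of it applies to the deductible. Member pays €538; OOP now €769. Plan pays €538 − €538 = €0.
Claim 3 (€8945): €376 to deductible, leaving €8569; member's 30% is €2570.70. Cost to member: €2946.70. OOP to date €3715.70. Plan pays €8945 − €2946.70 = €5998.30.
Claim 4 (€3575): 30% coinsurance on €3575 = €1072.50. Cost to member: €1072.50. OOP to date €4788.20. Plan pays €3575 − €1072.50 = €2502.50.
Claim 5 (€875): deductible met; 30% of €875 = €262.50. Adding that to €4788.20 gives €5050.70, past the €4800 cap; member pays only €4800 − €4788.20 = €11.80. Insurer: €875 − €11.80 = €863.20.
Insurer total: €0 + €0 + €5998.30 + €2502.50 + €863.20 = €9364.

€9364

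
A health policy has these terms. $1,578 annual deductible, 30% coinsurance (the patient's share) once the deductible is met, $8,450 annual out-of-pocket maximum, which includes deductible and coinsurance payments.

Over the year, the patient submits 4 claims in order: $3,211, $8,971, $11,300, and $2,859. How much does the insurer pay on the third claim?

$7,910

#1 ($3,211): $1,578 finishes the deductible; $1,633 goes to coinsurance; patient's 30% is $489.90. Patient owes $2,067.90 (running OOP $2,067.90). Insurer: $3,211 − $2,067.90 = $1,143.10.
#2 ($8,971): 30% coinsurance on $8,971 = $2,691.30. Patient owes $2,691.30 (running OOP $4,759.20). Plan pays $8,971 − $2,691.30 = $6,279.70.
#3 ($11,300): deductible met; 30% of $11,300 = $3,390. Patient pays $3,390; OOP now $8,149.20. Insurer: $11,300 − $3,390 = $7,910.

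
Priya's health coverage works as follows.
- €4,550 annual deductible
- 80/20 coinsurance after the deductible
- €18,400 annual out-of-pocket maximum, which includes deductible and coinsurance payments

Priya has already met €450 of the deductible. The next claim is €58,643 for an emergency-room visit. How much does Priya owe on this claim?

Remaining deductible: €4,550 − €450 = €4,100.
That leaves €58,643 − €4,100 = €54,543 for coinsurance.
20% of €54,543 = €10,908.60 falls to the patient.
So the patient owes €4,100 + €10,908.60 = €15,008.60 before any cap.
Year-to-date out-of-pocket becomes €450 + €15,008.60 = €15,458.60, still under the €18,400 maximum, so no cap applies.

€15,008.60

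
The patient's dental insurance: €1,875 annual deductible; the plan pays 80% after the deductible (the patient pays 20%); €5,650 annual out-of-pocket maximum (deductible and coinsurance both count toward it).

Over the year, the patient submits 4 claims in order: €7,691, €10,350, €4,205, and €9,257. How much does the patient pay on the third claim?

€541.80

Claim 1 (€7,691): €1,875 finishes the deductible; €5,816 goes to coinsurance; 20% of €5,816 = €1,163.20. Cost to patient: €3,038.20. OOP to date €3,038.20.
Claim 2 (€10,350): deductible already satisfied, so patient's share is 20% × €10,350 = €2,070. Cost to patient: €2,070. OOP to date €5,108.20.
Claim 3 (€4,205): 20% coinsurance on €4,205 = €841. OOP would hit €5,949.20 > €5,650, so the cap limits the patient to €5,650 − €5,108.20 = €541.80.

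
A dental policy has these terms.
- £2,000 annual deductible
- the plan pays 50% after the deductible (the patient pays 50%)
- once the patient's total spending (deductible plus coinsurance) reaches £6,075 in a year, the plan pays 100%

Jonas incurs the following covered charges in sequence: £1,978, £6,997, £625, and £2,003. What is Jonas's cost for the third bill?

£312.50

Claim 1 (£1,978): fully absorbed by the deductible. Patient pays £1,978; OOP now £1,978.
Claim 2 (£6,997): £22 to deductible, leaving £6,975; 50% of £6,975 = £3,487.50. Patient owes £3,509.50 (running OOP £5,487.50).
Claim 3 (£625): 50% coinsurance on £625 = £312.50. Cost to patient: £312.50. OOP to date £5,800.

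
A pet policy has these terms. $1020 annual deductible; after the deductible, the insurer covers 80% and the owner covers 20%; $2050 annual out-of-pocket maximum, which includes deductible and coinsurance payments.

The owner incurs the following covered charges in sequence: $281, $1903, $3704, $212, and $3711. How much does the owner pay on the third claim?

$740.80

Claim 1 ($281): entire amount goes to the deductible. Owner pays $281; OOP now $281.
Claim 2 ($1903): deductible takes $739, $1164 remains; coinsurance $1164 × 20% = $232.80. Owner owes $971.80 (running OOP $1252.80).
Claim 3 ($3704): deductible already satisfied, so owner's share is 20% × $3704 = $740.80. Owner pays $740.80; OOP now $1993.60.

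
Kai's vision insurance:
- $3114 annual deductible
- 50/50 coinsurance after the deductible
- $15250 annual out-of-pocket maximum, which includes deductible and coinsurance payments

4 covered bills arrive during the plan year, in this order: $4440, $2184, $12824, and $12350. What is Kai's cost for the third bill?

$6412

#1 ($4440): $3114 to deductible, leaving $1326; 50% of $1326 = $663. Member owes $3777 (running OOP $3777).
#2 ($2184): deductible met; 50% of $2184 = $1092. Member owes $1092 (running OOP $4869).
#3 ($12824): deductible already satisfied, so member's share is 50% × $12824 = $6412. Member owes $6412 (running OOP $11281).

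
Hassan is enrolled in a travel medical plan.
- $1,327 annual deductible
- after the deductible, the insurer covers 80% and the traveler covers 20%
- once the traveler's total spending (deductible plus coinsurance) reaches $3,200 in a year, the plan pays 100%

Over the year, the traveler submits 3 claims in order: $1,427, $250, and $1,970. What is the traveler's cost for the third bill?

$394

Claim 1 ($1,427): $1,327 to deductible, leaving $100; 20% of $100 = $20. Cost to traveler: $1,347. OOP to date $1,347.
Claim 2 ($250): 20% coinsurance on $250 = $50. Traveler pays $50; OOP now $1,397.
Claim 3 ($1,970): 20% coinsurance on $1,970 = $394. Cost to traveler: $394. OOP to date $1,791.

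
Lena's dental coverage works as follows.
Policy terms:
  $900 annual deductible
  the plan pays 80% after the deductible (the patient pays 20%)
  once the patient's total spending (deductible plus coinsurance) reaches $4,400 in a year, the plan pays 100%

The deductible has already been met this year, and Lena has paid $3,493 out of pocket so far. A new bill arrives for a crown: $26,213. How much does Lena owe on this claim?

$907

The deductible is already satisfied, so the full bill goes to coinsurance.
20% of $26,213 = $5,242.60 falls to the patient.
That would bring total out-of-pocket to $8,735.60, past the $4,400 cap. The patient is capped at $4,400 − $3,493 = $907 on this claim.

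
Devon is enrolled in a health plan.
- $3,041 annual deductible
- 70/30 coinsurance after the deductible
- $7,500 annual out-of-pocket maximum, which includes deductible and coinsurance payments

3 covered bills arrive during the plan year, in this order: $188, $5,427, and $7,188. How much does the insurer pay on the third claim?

Bill 1, $188: all of it applies to the deductible. Cost to patient: $188. OOP to date $188. Plan pays $188 − $188 = $0.
Bill 2, $5,427: deductible takes $2,853, $2,574 remains; coinsurance $2,574 × 30% = $772.20. Patient pays $3,625.20; OOP now $3,813.20. Plan pays $5,427 − $3,625.20 = $1,801.80.
Bill 3, $7,188: deductible already satisfied, so patient's share is 30% × $7,188 = $2,156.40. Patient pays $2,156.40; OOP now $5,969.60. Insurer: $7,188 − $2,156.40 = $5,031.60.

$5,031.60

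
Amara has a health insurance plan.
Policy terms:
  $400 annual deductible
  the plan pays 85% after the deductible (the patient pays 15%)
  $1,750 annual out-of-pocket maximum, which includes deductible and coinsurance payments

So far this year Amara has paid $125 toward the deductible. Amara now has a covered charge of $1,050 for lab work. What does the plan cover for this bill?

Deductible still to meet: $400 − $125 = $275.
After the $275 deductible portion, $1,050 − $275 = $775 is subject to coinsurance.
Patient's 15% share of $775 is $116.25.
So the patient owes $275 + $116.25 = $391.25 before any cap.
Total out-of-pocket so far would be $125 + $391.25 = $516.25, below the $1,750 cap — no reduction.
The insurer covers the remainder: $1,050 − $391.25 = $658.75.

$658.75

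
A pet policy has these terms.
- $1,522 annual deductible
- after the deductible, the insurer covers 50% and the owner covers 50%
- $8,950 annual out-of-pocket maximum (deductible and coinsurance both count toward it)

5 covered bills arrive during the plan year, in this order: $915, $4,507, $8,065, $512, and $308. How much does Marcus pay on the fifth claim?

Claim 1 ($915): entire amount goes to the deductible. Cost to owner: $915. OOP to date $915.
Claim 2 ($4,507): deductible takes $607, $3,900 remains; owner's 50% is $1,950. Owner owes $2,557 (running OOP $3,472).
Claim 3 ($8,065): deductible met; 50% of $8,065 = $4,032.50. Owner pays $4,032.50; OOP now $7,504.50.
Claim 4 ($512): 50% coinsurance on $512 = $256. Owner pays $256; OOP now $7,760.50.
Claim 5 ($308): deductible already satisfied, so owner's share is 50% × $308 = $154. Cost to owner: $154. OOP to date $7,914.50.

$154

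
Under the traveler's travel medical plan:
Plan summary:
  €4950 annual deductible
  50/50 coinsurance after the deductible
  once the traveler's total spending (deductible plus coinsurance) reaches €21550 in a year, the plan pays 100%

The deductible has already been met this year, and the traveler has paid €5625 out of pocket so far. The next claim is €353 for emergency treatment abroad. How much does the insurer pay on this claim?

€176.50

With the deductible met, the entire €353 is subject to coinsurance.
Coinsurance: €353 × 50% = €176.50.
Total out-of-pocket so far would be €5625 + €176.50 = €5801.50, below the €21550 cap — no reduction.
Insurer pays the balance: €353 − €176.50 = €176.50.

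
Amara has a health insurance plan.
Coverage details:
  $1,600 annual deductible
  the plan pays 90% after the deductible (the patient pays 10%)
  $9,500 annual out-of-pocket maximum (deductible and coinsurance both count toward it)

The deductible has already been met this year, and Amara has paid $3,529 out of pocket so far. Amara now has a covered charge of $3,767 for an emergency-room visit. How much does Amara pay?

With the deductible met, the entire $3,767 is subject to coinsurance.
Coinsurance: $3,767 × 10% = $376.70.
Total out-of-pocket so far would be $3,529 + $376.70 = $3,905.70, below the $9,500 cap — no reduction.

$376.70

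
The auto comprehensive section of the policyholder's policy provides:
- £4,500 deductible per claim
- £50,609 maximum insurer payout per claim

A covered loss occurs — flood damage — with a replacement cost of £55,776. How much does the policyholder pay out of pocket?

£5,167

Subtract the deductible: £55,776 − £4,500 = £51,276.
The £50,609 per-incident cap binds; insurer pays £50,609.
Policyholder's share is the uncovered remainder: £55,776 − £50,609 = £5,167.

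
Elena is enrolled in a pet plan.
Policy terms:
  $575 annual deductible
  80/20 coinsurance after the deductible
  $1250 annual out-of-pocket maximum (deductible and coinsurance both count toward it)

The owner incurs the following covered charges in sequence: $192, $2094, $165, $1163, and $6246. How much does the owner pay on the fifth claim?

Claim 1 ($192): all of it applies to the deductible. Owner pays $192; OOP now $192.
Claim 2 ($2094): $383 finishes the deductible; $1711 goes to coinsurance; coinsurance $1711 × 20% = $342.20. Owner owes $725.20 (running OOP $917.20).
Claim 3 ($165): deductible already satisfied, so owner's share is 20% × $165 = $33. Owner pays $33; OOP now $950.20.
Claim 4 ($1163): 20% coinsurance on $1163 = $232.60. Cost to owner: $232.60. OOP to date $1182.80.
Claim 5 ($6246): 20% coinsurance on $6246 = $1249.20. OOP would hit $2432 > $1250, so the cap limits the owner to $1250 − $1182.80 = $67.20.

$67.20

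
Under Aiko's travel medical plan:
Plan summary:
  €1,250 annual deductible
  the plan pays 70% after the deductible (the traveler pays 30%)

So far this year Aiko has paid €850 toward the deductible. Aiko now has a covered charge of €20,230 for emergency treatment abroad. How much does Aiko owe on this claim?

€6,349

€850 of the €1,250 deductible is already met, leaving €400.
That leaves €20,230 − €400 = €19,830 for coinsurance.
Traveler's 30% share of €19,830 is €5,949.
That puts the traveler's cost at €400 + €5,949 = €6,349.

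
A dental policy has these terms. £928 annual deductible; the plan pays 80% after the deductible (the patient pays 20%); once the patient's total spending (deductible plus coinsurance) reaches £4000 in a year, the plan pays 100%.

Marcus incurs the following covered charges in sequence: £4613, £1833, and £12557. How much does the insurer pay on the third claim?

#1 (£4613): £928 to deductible, leaving £3685; patient's 20% is £737. Patient pays £1665; OOP now £1665. Insurer: £4613 − £1665 = £2948.
#2 (£1833): deductible already satisfied, so patient's share is 20% × £1833 = £366.60. Cost to patient: £366.60. OOP to date £2031.60. Plan pays £1833 − £366.60 = £1466.40.
#3 (£12557): deductible met; 20% of £12557 = £2511.40. That would push OOP to £4543, over the £4000 cap, so patient pays £4000 − £2031.60 = £1968.40. Plan pays £12557 − £1968.40 = £10588.60.

£10588.60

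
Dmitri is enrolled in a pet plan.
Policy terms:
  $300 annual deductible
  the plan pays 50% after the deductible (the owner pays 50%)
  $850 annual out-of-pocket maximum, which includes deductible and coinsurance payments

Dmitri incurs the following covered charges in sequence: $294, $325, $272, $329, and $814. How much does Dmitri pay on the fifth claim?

Bill 1, $294: all of it applies to the deductible. Cost to owner: $294. OOP to date $294.
Bill 2, $325: deductible takes $6, $319 remains; owner's 50% is $159.50. Owner pays $165.50; OOP now $459.50.
Bill 3, $272: deductible already satisfied, so owner's share is 50% × $272 = $136. Cost to owner: $136. OOP to date $595.50.
Bill 4, $329: deductible already satisfied, so owner's share is 50% × $329 = $164.50. Cost to owner: $164.50. OOP to date $760.
Bill 5, $814: deductible already satisfied, so owner's share is 50% × $814 = $407. That would push OOP to $1167, over the $850 cap, so owner pays $850 − $760 = $90.

$90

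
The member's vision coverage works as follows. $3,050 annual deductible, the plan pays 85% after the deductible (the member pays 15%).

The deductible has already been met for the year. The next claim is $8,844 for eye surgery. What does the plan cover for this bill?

$7,517.40

With the deductible met, the entire $8,844 is subject to coinsurance.
15% of $8,844 = $1,326.60 falls to the member.
Insurer pays the balance: $8,844 − $1,326.60 = $7,517.40.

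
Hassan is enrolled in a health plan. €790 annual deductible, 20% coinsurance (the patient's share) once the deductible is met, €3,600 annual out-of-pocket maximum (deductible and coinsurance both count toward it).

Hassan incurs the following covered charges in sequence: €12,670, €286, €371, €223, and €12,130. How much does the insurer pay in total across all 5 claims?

Claim 1 — €12,670: deductible takes €790, €11,880 remains; 20% of €11,880 = €2,376. Patient pays €3,166; OOP now €3,166. Plan pays €12,670 − €3,166 = €9,504.
Claim 2 — €286: deductible met; 20% of €286 = €57.20. Patient pays €57.20; OOP now €3,223.20. Insurer: €286 − €57.20 = €228.80.
Claim 3 — €371: 20% coinsurance on €371 = €74.20. Patient owes €74.20 (running OOP €3,297.40). Insurer: €371 − €74.20 = €296.80.
Claim 4 — €223: deductible already satisfied, so patient's share is 20% × €223 = €44.60. Cost to patient: €44.60. OOP to date €3,342. Plan pays €223 − €44.60 = €178.40.
Claim 5 — €12,130: deductible already satisfied, so patient's share is 20% × €12,130 = €2,426. That would push OOP to €5,768, over the €3,600 cap, so patient pays €3,600 − €3,342 = €258. Plan pays €12,130 − €258 = €11,872.
Insurer total = bills − patient's total = €25,680 − €3,600 = €22,080.

€22,080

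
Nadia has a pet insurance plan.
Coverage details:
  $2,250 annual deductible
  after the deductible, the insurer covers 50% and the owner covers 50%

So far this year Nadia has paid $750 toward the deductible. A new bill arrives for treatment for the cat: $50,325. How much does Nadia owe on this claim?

$25,912.50

$750 of the $2,250 deductible is already met, leaving $1,500.
The remaining $48,825 (= $50,325 − $1,500) moves to coinsurance.
Owner's 50% share of $48,825 is $24,412.50.
That puts the owner's cost at $1,500 + $24,412.50 = $25,912.50.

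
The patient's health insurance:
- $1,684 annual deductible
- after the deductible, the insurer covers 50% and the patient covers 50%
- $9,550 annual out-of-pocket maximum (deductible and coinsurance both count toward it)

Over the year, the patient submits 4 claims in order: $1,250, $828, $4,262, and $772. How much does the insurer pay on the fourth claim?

Claim 1 ($1,250): all of it applies to the deductible. Patient pays $1,250; OOP now $1,250. Plan pays $1,250 − $1,250 = $0.
Claim 2 ($828): deductible takes $434, $394 remains; patient's 50% is $197. Patient pays $631; OOP now $1,881. Insurer: $828 − $631 = $197.
Claim 3 ($4,262): deductible already satisfied, so patient's share is 50% × $4,262 = $2,131. Patient owes $2,131 (running OOP $4,012). Plan pays $4,262 − $2,131 = $2,131.
Claim 4 ($772): 50% coinsurance on $772 = $386. Cost to patient: $386. OOP to date $4,398. Insurer: $772 − $386 = $386.

$386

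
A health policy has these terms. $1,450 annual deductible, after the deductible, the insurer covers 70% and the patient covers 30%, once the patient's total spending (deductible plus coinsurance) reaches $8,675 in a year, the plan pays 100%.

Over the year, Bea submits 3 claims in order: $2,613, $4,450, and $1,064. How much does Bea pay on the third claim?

$319.20

Claim 1 ($2,613): $1,450 to deductible, leaving $1,163; patient's 30% is $348.90. Patient pays $1,798.90; OOP now $1,798.90.
Claim 2 ($4,450): deductible met; 30% of $4,450 = $1,335. Cost to patient: $1,335. OOP to date $3,133.90.
Claim 3 ($1,064): deductible already satisfied, so patient's share is 30% × $1,064 = $319.20. Cost to patient: $319.20. OOP to date $3,453.10.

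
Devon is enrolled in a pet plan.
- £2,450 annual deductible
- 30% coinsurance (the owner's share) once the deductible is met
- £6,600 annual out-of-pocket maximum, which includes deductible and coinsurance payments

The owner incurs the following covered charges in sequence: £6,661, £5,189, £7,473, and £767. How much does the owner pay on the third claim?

£1,330

Claim 1 — £6,661: £2,450 finishes the deductible; £4,211 goes to coinsurance; owner's 30% is £1,263.30. Cost to owner: £3,713.30. OOP to date £3,713.30.
Claim 2 — £5,189: 30% coinsurance on £5,189 = £1,556.70. Cost to owner: £1,556.70. OOP to date £5,270.
Claim 3 — £7,473: deductible already satisfied, so owner's share is 30% × £7,473 = £2,241.90. OOP would hit £7,511.90 > £6,600, so the cap limits the owner to £6,600 − £5,270 = £1,330.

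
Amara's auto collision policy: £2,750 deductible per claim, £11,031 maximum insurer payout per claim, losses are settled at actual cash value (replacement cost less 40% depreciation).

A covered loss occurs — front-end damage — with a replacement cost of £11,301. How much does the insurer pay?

Depreciate 40%: the covered value is £11,301 × 0.6 = £6,780.60.
Subtract the deductible: £6,780.60 − £2,750 = £4,030.60.
£4,030.60 ≤ £11,031, so the limit doesn't bind; insurer pays £4,030.60.

£4,030.60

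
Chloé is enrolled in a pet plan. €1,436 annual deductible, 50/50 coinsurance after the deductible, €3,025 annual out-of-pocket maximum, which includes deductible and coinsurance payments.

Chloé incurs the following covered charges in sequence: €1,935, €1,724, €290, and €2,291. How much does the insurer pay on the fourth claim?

Bill 1, €1,935: €1,436 finishes the deductible; €499 goes to coinsurance; coinsurance €499 × 50% = €249.50. Cost to owner: €1,685.50. OOP to date €1,685.50. Insurer: €1,935 − €1,685.50 = €249.50.
Bill 2, €1,724: deductible already satisfied, so owner's share is 50% × €1,724 = €862. Owner pays €862; OOP now €2,547.50. Insurer: €1,724 − €862 = €862.
Bill 3, €290: 50% coinsurance on €290 = €145. Owner owes €145 (running OOP €2,692.50). Plan pays €290 − €145 = €145.
Bill 4, €2,291: 50% coinsurance on €2,291 = €1,145.50. That would push OOP to €3,838, over the €3,025 cap, so owner pays €3,025 − €2,692.50 = €332.50. Plan pays €2,291 − €332.50 = €1,958.50.

€1,958.50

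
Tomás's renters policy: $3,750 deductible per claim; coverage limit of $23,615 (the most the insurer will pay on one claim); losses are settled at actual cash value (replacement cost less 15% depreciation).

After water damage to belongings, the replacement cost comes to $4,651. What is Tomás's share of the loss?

$4,447.65

At 15% depreciation, ACV = $4,651 − $697.65 = $3,953.35.
After the deductible, $3,953.35 − $3,750 = $203.35 remains.
That's under the $23,615 cap, so the insurer reimburses the full $203.35.
The tenant bears the rest of the original loss: $4,651 − $203.35 = $4,447.65.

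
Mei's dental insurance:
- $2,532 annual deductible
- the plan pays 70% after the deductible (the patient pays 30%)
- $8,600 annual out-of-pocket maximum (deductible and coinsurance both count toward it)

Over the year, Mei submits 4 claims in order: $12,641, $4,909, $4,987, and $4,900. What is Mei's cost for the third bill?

$1,496.10

#1 ($12,641): deductible takes $2,532, $10,109 remains; coinsurance $10,109 × 30% = $3,032.70. Patient pays $5,564.70; OOP now $5,564.70.
#2 ($4,909): 30% coinsurance on $4,909 = $1,472.70. Cost to patient: $1,472.70. OOP to date $7,037.40.
#3 ($4,987): 30% coinsurance on $4,987 = $1,496.10. Cost to patient: $1,496.10. OOP to date $8,533.50.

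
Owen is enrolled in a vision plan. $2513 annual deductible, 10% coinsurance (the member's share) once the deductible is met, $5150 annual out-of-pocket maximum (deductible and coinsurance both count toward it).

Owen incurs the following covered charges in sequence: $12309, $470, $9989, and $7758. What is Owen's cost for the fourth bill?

$611.50

Claim 1 — $12309: $2513 finishes the deductible; $9796 goes to coinsurance; 10% of $9796 = $979.60. Member pays $3492.60; OOP now $3492.60.
Claim 2 — $470: deductible met; 10% of $470 = $47. Member pays $47; OOP now $3539.60.
Claim 3 — $9989: deductible met; 10% of $9989 = $998.90. Member owes $998.90 (running OOP $4538.50).
Claim 4 — $7758: deductible already satisfied, so member's share is 10% × $7758 = $775.80. Adding that to $4538.50 gives $5314.30, past the $5150 cap; member pays only $5150 − $4538.50 = $611.50.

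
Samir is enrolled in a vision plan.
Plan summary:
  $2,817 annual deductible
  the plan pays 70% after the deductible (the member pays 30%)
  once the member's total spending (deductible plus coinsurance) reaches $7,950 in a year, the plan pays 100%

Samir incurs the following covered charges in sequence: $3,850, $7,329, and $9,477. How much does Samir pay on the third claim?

$2,624.40

#1 ($3,850): $2,817 to deductible, leaving $1,033; member's 30% is $309.90. Cost to member: $3,126.90. OOP to date $3,126.90.
#2 ($7,329): deductible already satisfied, so member's share is 30% × $7,329 = $2,198.70. Cost to member: $2,198.70. OOP to date $5,325.60.
#3 ($9,477): deductible met; 30% of $9,477 = $2,843.10. That would push OOP to $8,168.70, over the $7,950 cap, so member pays $7,950 − $5,325.60 = $2,624.40.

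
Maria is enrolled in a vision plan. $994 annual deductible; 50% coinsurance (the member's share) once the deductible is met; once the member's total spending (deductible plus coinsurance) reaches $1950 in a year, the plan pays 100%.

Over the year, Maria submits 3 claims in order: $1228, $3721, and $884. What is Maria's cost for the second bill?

Claim 1 ($1228): deductible takes $994, $234 remains; coinsurance $234 × 50% = $117. Cost to member: $1111. OOP to date $1111.
Claim 2 ($3721): 50% coinsurance on $3721 = $1860.50. That would push OOP to $2971.50, over the $1950 cap, so member pays $1950 − $1111 = $839.

$839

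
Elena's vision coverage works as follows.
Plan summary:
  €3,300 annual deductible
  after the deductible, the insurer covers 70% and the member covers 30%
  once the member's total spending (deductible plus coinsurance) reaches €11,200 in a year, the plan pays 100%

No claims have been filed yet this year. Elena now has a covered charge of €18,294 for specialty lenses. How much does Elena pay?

€7,798.20

The full €3,300 deductible is still open; €3,300 of this bill applies to it.
The remaining €14,994 (= €18,294 − €3,300) moves to coinsurance.
Coinsurance: €14,994 × 30% = €4,498.20.
That puts the member's cost at €3,300 + €4,498.20 = €7,798.20 before any cap.
Total out-of-pocket so far would be €0 + €7,798.20 = €7,798.20, below the €11,200 cap — no reduction.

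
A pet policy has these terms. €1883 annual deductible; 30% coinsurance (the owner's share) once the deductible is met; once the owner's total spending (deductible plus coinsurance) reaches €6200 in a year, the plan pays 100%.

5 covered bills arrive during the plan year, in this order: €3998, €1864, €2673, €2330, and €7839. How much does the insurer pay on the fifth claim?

€6216.60

Bill 1, €3998: deductible takes €1883, €2115 remains; 30% of €2115 = €634.50. Owner pays €2517.50; OOP now €2517.50. Plan pays €3998 − €2517.50 = €1480.50.
Bill 2, €1864: deductible already satisfied, so owner's share is 30% × €1864 = €559.20. Owner owes €559.20 (running OOP €3076.70). Insurer: €1864 − €559.20 = €1304.80.
Bill 3, €2673: deductible met; 30% of €2673 = €801.90. Cost to owner: €801.90. OOP to date €3878.60. Insurer: €2673 − €801.90 = €1871.10.
Bill 4, €2330: 30% coinsurance on €2330 = €699. Owner owes €699 (running OOP €4577.60). Plan pays €2330 − €699 = €1631.
Bill 5, €7839: deductible already satisfied, so owner's share is 30% × €7839 = €2351.70. OOP would hit €6929.30 > €6200, so the cap limits the owner to €6200 − €4577.60 = €1622.40. Plan pays €7839 − €1622.40 = €6216.60.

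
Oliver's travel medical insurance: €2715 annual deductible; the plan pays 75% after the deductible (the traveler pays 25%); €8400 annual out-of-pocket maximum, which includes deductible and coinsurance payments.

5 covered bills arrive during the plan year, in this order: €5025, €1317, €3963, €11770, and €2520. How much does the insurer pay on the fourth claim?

€8827.50

Claim 1 (€5025): deductible takes €2715, €2310 remains; 25% of €2310 = €577.50. Traveler owes €3292.50 (running OOP €3292.50). Insurer: €5025 − €3292.50 = €1732.50.
Claim 2 (€1317): deductible already satisfied, so traveler's share is 25% × €1317 = €329.25. Cost to traveler: €329.25. OOP to date €3621.75. Plan pays €1317 − €329.25 = €987.75.
Claim 3 (€3963): 25% coinsurance on €3963 = €990.75. Cost to traveler: €990.75. OOP to date €4612.50. Plan pays €3963 − €990.75 = €2972.25.
Claim 4 (€11770): 25% coinsurance on €11770 = €2942.50. Traveler owes €2942.50 (running OOP €7555). Plan pays €11770 − €2942.50 = €8827.50.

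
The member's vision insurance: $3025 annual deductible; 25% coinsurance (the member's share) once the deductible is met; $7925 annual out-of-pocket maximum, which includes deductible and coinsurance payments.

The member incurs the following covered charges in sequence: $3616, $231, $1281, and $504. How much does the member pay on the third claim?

$320.25

Claim 1 ($3616): $3025 to deductible, leaving $591; member's 25% is $147.75. Cost to member: $3172.75. OOP to date $3172.75.
Claim 2 ($231): deductible already satisfied, so member's share is 25% × $231 = $57.75. Member pays $57.75; OOP now $3230.50.
Claim 3 ($1281): deductible met; 25% of $1281 = $320.25. Cost to member: $320.25. OOP to date $3550.75.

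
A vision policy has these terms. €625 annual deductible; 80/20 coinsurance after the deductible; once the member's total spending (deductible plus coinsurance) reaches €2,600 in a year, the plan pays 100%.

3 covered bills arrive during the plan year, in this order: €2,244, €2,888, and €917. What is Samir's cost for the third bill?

€183.40

#1 (€2,244): deductible takes €625, €1,619 remains; coinsurance €1,619 × 20% = €323.80. Cost to member: €948.80. OOP to date €948.80.
#2 (€2,888): deductible met; 20% of €2,888 = €577.60. Cost to member: €577.60. OOP to date €1,526.40.
#3 (€917): deductible already satisfied, so member's share is 20% × €917 = €183.40. Member pays €183.40; OOP now €1,709.80.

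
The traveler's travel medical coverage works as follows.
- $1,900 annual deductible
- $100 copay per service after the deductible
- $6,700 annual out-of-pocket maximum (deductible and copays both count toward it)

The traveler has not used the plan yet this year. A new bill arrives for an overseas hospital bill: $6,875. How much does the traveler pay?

$2,000

Nothing has been paid toward the $1,900 deductible, so the first $1,900 of this charge is applied there.
After the $1,900 deductible portion, $6,875 − $1,900 = $4,975 is subject to the copay.
Copay on this service: $100.
That puts the traveler's cost at $1,900 + $100 = $2,000 before any cap.
Total out-of-pocket so far would be $0 + $2,000 = $2,000, below the $6,700 cap — no reduction.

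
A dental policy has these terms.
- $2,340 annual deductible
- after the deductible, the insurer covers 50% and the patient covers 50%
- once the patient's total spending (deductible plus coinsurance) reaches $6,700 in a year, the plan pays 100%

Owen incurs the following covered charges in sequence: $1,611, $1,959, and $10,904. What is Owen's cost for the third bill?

Bill 1, $1,611: all of it applies to the deductible. Patient owes $1,611 (running OOP $1,611).
Bill 2, $1,959: $729 to deductible, leaving $1,230; 50% of $1,230 = $615. Patient pays $1,344; OOP now $2,955.
Bill 3, $10,904: 50% coinsurance on $10,904 = $5,452. OOP would hit $8,407 > $6,700, so the cap limits the patient to $6,700 − $2,955 = $3,745.

$3,745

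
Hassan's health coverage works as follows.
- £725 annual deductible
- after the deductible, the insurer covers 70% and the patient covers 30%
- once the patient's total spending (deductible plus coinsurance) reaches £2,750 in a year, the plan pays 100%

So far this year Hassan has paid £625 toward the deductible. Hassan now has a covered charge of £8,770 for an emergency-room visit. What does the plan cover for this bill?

Deductible still to meet: £725 − £625 = £100.
The remaining £8,670 (= £8,770 − £100) moves to coinsurance.
Patient's 30% share of £8,670 is £2,601.
That puts the patient's cost at £100 + £2,601 = £2,701 before any cap.
That would bring total out-of-pocket to £3,326, past the £2,750 cap. The patient is capped at £2,750 − £625 = £2,125 on this claim.
The insurer covers the remainder: £8,770 − £2,125 = £6,645.

£6,645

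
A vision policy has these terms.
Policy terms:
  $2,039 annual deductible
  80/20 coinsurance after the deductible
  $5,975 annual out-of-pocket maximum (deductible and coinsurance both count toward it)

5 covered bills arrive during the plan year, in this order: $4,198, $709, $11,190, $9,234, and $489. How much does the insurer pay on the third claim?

$8,952

Bill 1, $4,198: $2,039 to deductible, leaving $2,159; 20% of $2,159 = $431.80. Member pays $2,470.80; OOP now $2,470.80. Plan pays $4,198 − $2,470.80 = $1,727.20.
Bill 2, $709: deductible already satisfied, so member's share is 20% × $709 = $141.80. Cost to member: $141.80. OOP to date $2,612.60. Plan pays $709 − $141.80 = $567.20.
Bill 3, $11,190: deductible met; 20% of $11,190 = $2,238. Member owes $2,238 (running OOP $4,850.60). Insurer: $11,190 − $2,238 = $8,952.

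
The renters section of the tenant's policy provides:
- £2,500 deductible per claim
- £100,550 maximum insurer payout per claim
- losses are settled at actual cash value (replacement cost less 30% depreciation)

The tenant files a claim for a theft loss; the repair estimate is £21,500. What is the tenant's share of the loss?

£8,950

At 30% depreciation, ACV = £21,500 − £6,450 = £15,050.
After the deductible, £15,050 − £2,500 = £12,550 remains.
That's under the £100,550 cap, so the insurer reimburses the full £12,550.
Tenant's share is the uncovered remainder: £21,500 − £12,550 = £8,950.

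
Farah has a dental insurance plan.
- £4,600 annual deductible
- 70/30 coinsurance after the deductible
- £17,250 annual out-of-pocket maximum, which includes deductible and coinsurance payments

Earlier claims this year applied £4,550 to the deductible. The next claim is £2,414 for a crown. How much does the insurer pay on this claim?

£4,550 of the £4,600 deductible is already met, leaving £50.
The remaining £2,364 (= £2,414 − £50) moves to coinsurance.
Coinsurance: £2,364 × 30% = £709.20.
So the patient owes £50 + £709.20 = £759.20 before any cap.
Total out-of-pocket so far would be £4,550 + £759.20 = £5,309.20, below the £17,250 cap — no reduction.
The insurer covers the remainder: £2,414 − £759.20 = £1,654.80.

£1,654.80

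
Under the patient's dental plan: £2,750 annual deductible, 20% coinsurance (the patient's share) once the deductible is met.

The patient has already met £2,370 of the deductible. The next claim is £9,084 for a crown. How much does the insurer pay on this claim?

Remaining deductible: £2,750 − £2,370 = £380.
That leaves £9,084 − £380 = £8,704 for coinsurance.
20% of £8,704 = £1,740.80 falls to the patient.
Patient responsibility: £380 + £1,740.80 = £2,120.80.
Insurer pays the balance: £9,084 − £2,120.80 = £6,963.20.

£6,963.20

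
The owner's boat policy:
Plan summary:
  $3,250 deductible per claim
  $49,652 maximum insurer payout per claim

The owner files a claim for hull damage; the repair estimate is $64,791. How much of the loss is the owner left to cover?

$15,139

Less the $3,250 deductible: $64,791 − $3,250 = $61,541.
Since $61,541 > $49,652, the payout is capped at $49,652.
Owner's share is the uncovered remainder: $64,791 − $49,652 = $15,139.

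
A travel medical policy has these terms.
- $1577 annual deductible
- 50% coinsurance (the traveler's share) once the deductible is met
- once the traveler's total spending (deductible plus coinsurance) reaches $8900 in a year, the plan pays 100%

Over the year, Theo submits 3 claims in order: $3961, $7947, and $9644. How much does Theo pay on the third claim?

$2157.50

Claim 1 ($3961): deductible takes $1577, $2384 remains; coinsurance $2384 × 50% = $1192. Traveler pays $2769; OOP now $2769.
Claim 2 ($7947): deductible already satisfied, so traveler's share is 50% × $7947 = $3973.50. Traveler owes $3973.50 (running OOP $6742.50).
Claim 3 ($9644): deductible met; 50% of $9644 = $4822. Adding that to $6742.50 gives $11564.50, past the $8900 cap; traveler pays only $8900 − $6742.50 = $2157.50.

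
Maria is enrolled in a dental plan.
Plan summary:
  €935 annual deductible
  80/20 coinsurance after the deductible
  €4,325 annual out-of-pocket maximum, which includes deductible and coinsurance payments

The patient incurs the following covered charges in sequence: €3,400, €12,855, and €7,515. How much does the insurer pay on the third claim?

€7,189

Claim 1 — €3,400: €935 to deductible, leaving €2,465; patient's 20% is €493. Cost to patient: €1,428. OOP to date €1,428. Plan pays €3,400 − €1,428 = €1,972.
Claim 2 — €12,855: deductible already satisfied, so patient's share is 20% × €12,855 = €2,571. Patient owes €2,571 (running OOP €3,999). Insurer: €12,855 − €2,571 = €10,284.
Claim 3 — €7,515: deductible met; 20% of €7,515 = €1,503. That would push OOP to €5,502, over the €4,325 cap, so patient pays €4,325 − €3,999 = €326. Plan pays €7,515 − €326 = €7,189.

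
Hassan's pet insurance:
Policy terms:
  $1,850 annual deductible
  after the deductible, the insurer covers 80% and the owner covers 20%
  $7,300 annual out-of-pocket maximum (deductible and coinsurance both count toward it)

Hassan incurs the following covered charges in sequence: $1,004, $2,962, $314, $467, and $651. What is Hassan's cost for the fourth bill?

$93.40

Claim 1 ($1,004): all of it applies to the deductible. Owner pays $1,004; OOP now $1,004.
Claim 2 ($2,962): deductible takes $846, $2,116 remains; 20% of $2,116 = $423.20. Owner owes $1,269.20 (running OOP $2,273.20).
Claim 3 ($314): deductible already satisfied, so owner's share is 20% × $314 = $62.80. Owner pays $62.80; OOP now $2,336.
Claim 4 ($467): 20% coinsurance on $467 = $93.40. Owner pays $93.40; OOP now $2,429.40.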